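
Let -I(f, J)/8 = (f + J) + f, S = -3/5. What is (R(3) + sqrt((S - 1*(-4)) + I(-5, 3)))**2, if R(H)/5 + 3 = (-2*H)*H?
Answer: 55422/5 - 126*sqrt(165) ≈ 9465.9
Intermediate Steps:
S = -3/5 (S = -3*1/5 = -3/5 ≈ -0.60000)
I(f, J) = -16*f - 8*J (I(f, J) = -8*((f + J) + f) = -8*((J + f) + f) = -8*(J + 2*f) = -16*f - 8*J)
R(H) = -15 - 10*H**2 (R(H) = -15 + 5*((-2*H)*H) = -15 + 5*(-2*H**2) = -15 - 10*H**2)
(R(3) + sqrt((S - 1*(-4)) + I(-5, 3)))**2 = ((-15 - 10*3**2) + sqrt((-3/5 - 1*(-4)) + (-16*(-5) - 8*3)))**2 = ((-15 - 10*9) + sqrt((-3/5 + 4) + (80 - 24)))**2 = ((-15 - 90) + sqrt(17/5 + 56))**2 = (-105 + sqrt(297/5))**2 = (-105 + 3*sqrt(165)/5)**2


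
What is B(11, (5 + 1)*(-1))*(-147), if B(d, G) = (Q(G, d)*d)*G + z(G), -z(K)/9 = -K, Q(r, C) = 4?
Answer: 46746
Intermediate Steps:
z(K) = 9*K (z(K) = -(-9)*K = 9*K)
B(d, G) = 9*G + 4*G*d (B(d, G) = (4*d)*G + 9*G = 4*G*d + 9*G = 9*G + 4*G*d)
B(11, (5 + 1)*(-1))*(-147) = (((5 + 1)*(-1))*(9 + 4*11))*(-147) = ((6*(-1))*(9 + 44))*(-147) = -6*53*(-147) = -318*(-147) = 46746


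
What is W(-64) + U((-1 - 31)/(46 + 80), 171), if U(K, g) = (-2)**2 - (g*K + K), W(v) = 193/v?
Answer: 180097/4032 ≈ 44.667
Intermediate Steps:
U(K, g) = 4 - K - K*g (U(K, g) = 4 - (K*g + K) = 4 - (K + K*g) = 4 + (-K - K*g) = 4 - K - K*g)
W(-64) + U((-1 - 31)/(46 + 80), 171) = 193/(-64) + (4 - (-1 - 31)/(46 + 80) - 1*(-1 - 31)/(46 + 80)*171) = 193*(-1/64) + (4 - (-32)/126 - 1*(-32/126)*171) = -193/64 + (4 - (-32)/126 - 1*(-32*1/126)*171) = -193/64 + (4 - 1*(-16/63) - 1*(-16/63)*171) = -193/64 + (4 + 16/63 + 304/7) = -193/64 + 3004/63 = 180097/4032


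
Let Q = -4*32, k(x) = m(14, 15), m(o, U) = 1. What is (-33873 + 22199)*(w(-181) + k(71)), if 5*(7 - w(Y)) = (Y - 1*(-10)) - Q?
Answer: -968942/5 ≈ -1.9379e+5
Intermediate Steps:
k(x) = 1
Q = -128
w(Y) = -103/5 - Y/5 (w(Y) = 7 - ((Y - 1*(-10)) - 1*(-128))/5 = 7 - ((Y + 10) + 128)/5 = 7 - ((10 + Y) + 128)/5 = 7 - (138 + Y)/5 = 7 + (-138/5 - Y/5) = -103/5 - Y/5)
(-33873 + 22199)*(w(-181) + k(71)) = (-33873 + 22199)*((-103/5 - ⅕*(-181)) + 1) = -11674*((-103/5 + 181/5) + 1) = -11674*(78/5 + 1) = -11674*83/5 = -968942/5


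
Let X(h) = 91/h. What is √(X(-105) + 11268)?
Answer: √2535105/15 ≈ 106.15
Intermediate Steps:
√(X(-105) + 11268) = √(91/(-105) + 11268) = √(91*(-1/105) + 11268) = √(-13/15 + 11268) = √(169007/15) = √2535105/15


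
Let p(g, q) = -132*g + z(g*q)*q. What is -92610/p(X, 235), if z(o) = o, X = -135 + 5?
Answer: 9261/716209 ≈ 0.012931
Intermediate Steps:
X = -130
p(g, q) = -132*g + g*q**2 (p(g, q) = -132*g + (g*q)*q = -132*g + g*q**2)
-92610/p(X, 235) = -92610*(-1/(130*(-132 + 235**2))) = -92610*(-1/(130*(-132 + 55225))) = -92610/((-130*55093)) = -92610/(-7162090) = -92610*(-1/7162090) = 9261/716209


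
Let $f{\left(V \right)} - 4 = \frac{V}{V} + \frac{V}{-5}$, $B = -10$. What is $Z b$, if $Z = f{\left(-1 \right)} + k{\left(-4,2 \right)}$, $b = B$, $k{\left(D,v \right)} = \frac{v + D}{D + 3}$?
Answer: $-72$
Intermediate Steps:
$k{\left(D,v \right)} = \frac{D + v}{3 + D}$
$b = -10$
$f{\left(V \right)} = 5 - \frac{V}{5}$ ($f{\left(V \right)} = 4 + \left(\frac{V}{V} + \frac{V}{-5}\right) = 4 + \left(1 + V \left(- \frac{1}{5}\right)\right) = 4 - \left(-1 + \frac{V}{5}\right) = 5 - \frac{V}{5}$)
$Z = \frac{36}{5}$ ($Z = \left(5 - - \frac{1}{5}\right) + \frac{-4 + 2}{3 - 4} = \left(5 + \frac{1}{5}\right) + \frac{1}{-1} \left(-2\right) = \frac{26}{5} - -2 = \frac{26}{5} + 2 = \frac{36}{5} \approx 7.2$)
$Z b = \frac{36}{5} \left(-10\right) = -72$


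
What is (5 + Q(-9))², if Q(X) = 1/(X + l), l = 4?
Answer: 576/25 ≈ 23.040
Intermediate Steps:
Q(X) = 1/(4 + X) (Q(X) = 1/(X + 4) = 1/(4 + X))
(5 + Q(-9))² = (5 + 1/(4 - 9))² = (5 + 1/(-5))² = (5 - ⅕)² = (24/5)² = 576/25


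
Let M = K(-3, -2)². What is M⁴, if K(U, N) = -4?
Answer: 65536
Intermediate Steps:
M = 16 (M = (-4)² = 16)
M⁴ = 16⁴ = 65536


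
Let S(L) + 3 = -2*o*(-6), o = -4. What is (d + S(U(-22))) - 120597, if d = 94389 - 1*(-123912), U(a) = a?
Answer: 97653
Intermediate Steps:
d = 218301 (d = 94389 + 123912 = 218301)
S(L) = -51 (S(L) = -3 - 2*(-4)*(-6) = -3 + 8*(-6) = -3 - 48 = -51)
(d + S(U(-22))) - 120597 = (218301 - 51) - 120597 = 218250 - 120597 = 97653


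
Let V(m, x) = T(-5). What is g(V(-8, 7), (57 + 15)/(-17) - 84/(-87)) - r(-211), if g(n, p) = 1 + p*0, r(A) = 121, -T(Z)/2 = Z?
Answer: -120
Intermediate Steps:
T(Z) = -2*Z
V(m, x) = 10 (V(m, x) = -2*(-5) = 10)
g(n, p) = 1 (g(n, p) = 1 + 0 = 1)
g(V(-8, 7), (57 + 15)/(-17) - 84/(-87)) - r(-211) = 1 - 1*121 = 1 - 121 = -120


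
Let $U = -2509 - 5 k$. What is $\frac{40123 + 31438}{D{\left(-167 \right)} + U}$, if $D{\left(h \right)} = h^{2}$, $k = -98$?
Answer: $\frac{71561}{25870} \approx 2.7662$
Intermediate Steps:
$U = -2019$ ($U = -2509 - 5 \left(-98\right) = -2509 - -490 = -2509 + 490 = -2019$)
$\frac{40123 + 31438}{D{\left(-167 \right)} + U} = \frac{40123 + 31438}{\left(-167\right)^{2} - 2019} = \frac{71561}{27889 - 2019} = \frac{71561}{25870}$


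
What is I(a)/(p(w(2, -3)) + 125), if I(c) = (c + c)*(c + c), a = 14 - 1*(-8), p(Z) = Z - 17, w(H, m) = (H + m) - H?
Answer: 1936/105 ≈ 18.438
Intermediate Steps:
w(H, m) = m
p(Z) = -17 + Z
a = 22 (a = 14 + 8 = 22)
I(c) = 4*c**2 (I(c) = (2*c)*(2*c) = 4*c**2)
I(a)/(p(w(2, -3)) + 125) = (4*22**2)/((-17 - 3) + 125) = (4*484)/(-20 + 125) = 1936/105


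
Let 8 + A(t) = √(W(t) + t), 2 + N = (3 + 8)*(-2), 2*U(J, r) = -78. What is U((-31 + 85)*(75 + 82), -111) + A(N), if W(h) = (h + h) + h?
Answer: -47 + 4*I*√6 ≈ -47.0 + 9.798*I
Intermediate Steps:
W(h) = 3*h (W(h) = 2*h + h = 3*h)
U(J, r) = -39 (U(J, r) = (½)*(-78) = -39)
N = -24 (N = -2 + (3 + 8)*(-2) = -2 + 11*(-2) = -2 - 22 = -24)
A(t) = -8 + 2*√t (A(t) = -8 + √(3*t + t) = -8 + √(4*t) = -8 + 2*√t)
U((-31 + 85)*(75 + 82), -111) + A(N) = -39 + (-8 + 2*√(-24)) = -39 + (-8 + 2*(2*I*√6)) = -39 + (-8 + 4*I*√6) = -47 + 4*I*√6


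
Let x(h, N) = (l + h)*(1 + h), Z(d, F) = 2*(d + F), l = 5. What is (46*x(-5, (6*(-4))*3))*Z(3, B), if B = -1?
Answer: 0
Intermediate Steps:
Z(d, F) = 2*F + 2*d (Z(d, F) = 2*(F + d) = 2*F + 2*d)
x(h, N) = (1 + h)*(5 + h) (x(h, N) = (5 + h)*(1 + h) = (1 + h)*(5 + h))
(46*x(-5, (6*(-4))*3))*Z(3, B) = (46*(5 + (-5)**2 + 6*(-5)))*(2*(-1) + 2*3) = (46*(5 + 25 - 30))*(-2 + 6) = (46*0)*4 = 0*4 = 0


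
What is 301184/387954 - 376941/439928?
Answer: -6868246981/85335913656 ≈ -0.080485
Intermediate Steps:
301184/387954 - 376941/439928 = 301184*(1/387954) - 376941*1/439928 = 150592/193977 - 376941/439928 = -6868246981/85335913656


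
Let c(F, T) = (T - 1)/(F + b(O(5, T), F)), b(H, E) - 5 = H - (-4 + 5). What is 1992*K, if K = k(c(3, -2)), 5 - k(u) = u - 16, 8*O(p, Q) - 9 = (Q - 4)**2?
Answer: 4272840/101 ≈ 42305.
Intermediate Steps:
O(p, Q) = 9/8 + (-4 + Q)**2/8 (O(p, Q) = 9/8 + (Q - 4)**2/8 = 9/8 + (-4 + Q)**2/8)
b(H, E) = 4 + H (b(H, E) = 5 + (H - (-4 + 5)) = 5 + (H - 1*1) = 5 + (H - 1) = 5 + (-1 + H) = 4 + H)
c(F, T) = (-1 + T)/(41/8 + F + (-4 + T)**2/8) (c(F, T) = (T - 1)/(F + (4 + (9/8 + (-4 + T)**2/8))) = (-1 + T)/(F + (41/8 + (-4 + T)**2/8)) = (-1 + T)/(41/8 + F + (-4 + T)**2/8))
k(u) = 21 - u (k(u) = 5 - (u - 16) = 5 - (-16 + u) = 5 + (16 - u) = 21 - u)
K = 2145/101 (K = 21 - 8*(-1 - 2)/(41 + (-4 - 2)**2 + 8*3) = 21 - 8*(-3)/(41 + (-6)**2 + 24) = 21 - 8*(-3)/(41 + 36 + 24) = 21 - 8*(-3)/101 = 21 - 1*(-24/101) = 21 + 24/101 = 2145/101 ≈ 21.238)
1992*K = 1992*(2145/101) = 4272840/101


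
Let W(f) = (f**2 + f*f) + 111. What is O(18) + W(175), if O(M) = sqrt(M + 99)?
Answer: 61361 + 3*sqrt(13) ≈ 61372.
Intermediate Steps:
O(M) = sqrt(99 + M)
W(f) = 111 + 2*f**2 (W(f) = (f**2 + f**2) + 111 = 2*f**2 + 111 = 111 + 2*f**2)
O(18) + W(175) = sqrt(99 + 18) + (111 + 2*175**2) = sqrt(117) + (111 + 2*30625) = 3*sqrt(13) + (111 + 61250) = 3*sqrt(13) + 61361 = 61361 + 3*sqrt(13)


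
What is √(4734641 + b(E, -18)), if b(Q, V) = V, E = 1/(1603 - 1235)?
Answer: √4734623 ≈ 2175.9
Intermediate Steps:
E = 1/368 ≈ 0.0027174
√(4734641 + b(E, -18)) = √(4734641 - 18) = √4734623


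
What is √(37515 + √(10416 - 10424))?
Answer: √(37515 + 2*I*√2) ≈ 193.69 + 0.0073*I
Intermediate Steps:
√(37515 + √(10416 - 10424)) = √(37515 + √(-8)) = √(37515 + 2*I*√2)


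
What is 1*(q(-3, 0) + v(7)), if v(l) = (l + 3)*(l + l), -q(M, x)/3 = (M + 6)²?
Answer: 113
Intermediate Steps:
q(M, x) = -3*(6 + M)² (q(M, x) = -3*(M + 6)² = -3*(6 + M)²)
v(l) = 2*l*(3 + l) (v(l) = (3 + l)*(2*l) = 2*l*(3 + l))
1*(q(-3, 0) + v(7)) = 1*(-3*(6 - 3)² + 2*7*(3 + 7)) = 1*(-3*3² + 2*7*10) = 1*(-3*9 + 140) = 1*(-27 + 140) = 1*113 = 113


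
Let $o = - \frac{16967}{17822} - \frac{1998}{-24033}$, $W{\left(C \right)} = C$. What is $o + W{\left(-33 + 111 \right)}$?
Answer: $\frac{579587689}{7514318} \approx 77.131$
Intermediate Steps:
$o = - \frac{6529115}{7514318}$ ($o = \left(-16967\right) \frac{1}{17822} - - \frac{666}{8011} = - \frac{893}{938} + \frac{666}{8011} = - \frac{6529115}{7514318} \approx -0.86889$)
$o + W{\left(-33 + 111 \right)} = - \frac{6529115}{7514318} + \left(-33 + 111\right) = - \frac{6529115}{7514318} + 78 = \frac{579587689}{7514318}$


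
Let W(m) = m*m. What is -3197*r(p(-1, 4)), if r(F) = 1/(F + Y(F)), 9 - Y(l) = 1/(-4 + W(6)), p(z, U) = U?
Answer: -102304/415 ≈ -246.52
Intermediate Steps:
W(m) = m²
Y(l) = 287/32 (Y(l) = 9 - 1/(-4 + 6²) = 9 - 1/(-4 + 36) = 9 - 1/32 = 287/32)
r(F) = 1/(287/32 + F) (r(F) = 1/(F + 287/32) = 1/(287/32 + F))
-3197*r(p(-1, 4)) = -102304/(287 + 32*4) = -102304/(287 + 128) = -102304/415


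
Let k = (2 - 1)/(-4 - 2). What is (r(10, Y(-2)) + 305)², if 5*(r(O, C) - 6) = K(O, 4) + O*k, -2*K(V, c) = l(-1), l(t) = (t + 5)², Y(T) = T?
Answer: 21492496/225 ≈ 95522.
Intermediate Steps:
l(t) = (5 + t)²
K(V, c) = -8 (K(V, c) = -(5 - 1)²/2 = -½*4² = -½*16 = -8)
k = -⅙ (k = 1/(-6) = 1*(-⅙) = -⅙ ≈ -0.16667)
r(O, C) = 22/5 - O/30 (r(O, C) = 6 + (-8 + O*(-⅙))/5 = 6 + (-8 - O/6)/5 = 6 + (-8/5 - O/30) = 22/5 - O/30)
(r(10, Y(-2)) + 305)² = ((22/5 - 1/30*10) + 305)² = ((22/5 - ⅓) + 305)² = (61/15 + 305)² = (4636/15)² = 21492496/225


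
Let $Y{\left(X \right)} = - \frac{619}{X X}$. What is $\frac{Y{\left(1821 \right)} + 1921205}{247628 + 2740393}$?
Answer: $\frac{6370794548786}{9908400144861} \approx 0.64297$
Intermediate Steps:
$Y{\left(X \right)} = - \frac{619}{X^{2}}$
$\frac{Y{\left(1821 \right)} + 1921205}{247628 + 2740393} = \frac{- \frac{619}{3316041} + 1921205}{247628 + 2740393} = \frac{\left(-619\right) \frac{1}{3316041} + 1921205}{2988021} = \left(- \frac{619}{3316041} + 1921205\right) \frac{1}{2988021} = \frac{6370794548786}{3316041} \cdot \frac{1}{2988021} = \frac{6370794548786}{9908400144861}$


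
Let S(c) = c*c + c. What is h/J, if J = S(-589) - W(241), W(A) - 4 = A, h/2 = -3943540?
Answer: -7887080/346087 ≈ -22.789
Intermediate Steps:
h = -7887080 (h = 2*(-3943540) = -7887080)
W(A) = 4 + A
S(c) = c + c² (S(c) = c² + c = c + c²)
J = 346087 (J = -589*(1 - 589) - (4 + 241) = -589*(-588) - 1*245 = 346332 - 245 = 346087)
h/J = -7887080/346087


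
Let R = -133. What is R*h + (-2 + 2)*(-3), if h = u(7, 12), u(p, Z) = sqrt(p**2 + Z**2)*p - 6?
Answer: 798 - 931*sqrt(193) ≈ -12136.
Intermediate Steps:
u(p, Z) = -6 + p*sqrt(Z**2 + p**2) (u(p, Z) = sqrt(Z**2 + p**2)*p - 6 = p*sqrt(Z**2 + p**2) - 6 = -6 + p*sqrt(Z**2 + p**2))
h = -6 + 7*sqrt(193) (h = -6 + 7*sqrt(12**2 + 7**2) = -6 + 7*sqrt(144 + 49) = -6 + 7*sqrt(193) ≈ 91.247)
R*h + (-2 + 2)*(-3) = -133*(-6 + 7*sqrt(193)) + (-2 + 2)*(-3) = (798 - 931*sqrt(193)) + 0*(-3) = (798 - 931*sqrt(193)) + 0 = 798 - 931*sqrt(193)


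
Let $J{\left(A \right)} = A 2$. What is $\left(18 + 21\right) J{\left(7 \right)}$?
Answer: $546$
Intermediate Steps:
$J{\left(A \right)} = 2 A$
$\left(18 + 21\right) J{\left(7 \right)} = \left(18 + 21\right) 2 \cdot 7 = 39 \cdot 14 = 546$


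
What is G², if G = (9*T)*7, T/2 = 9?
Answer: 1285956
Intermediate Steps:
T = 18 (T = 2*9 = 18)
G = 1134 (G = (9*18)*7 = 162*7 = 1134)
G² = 1134² = 1285956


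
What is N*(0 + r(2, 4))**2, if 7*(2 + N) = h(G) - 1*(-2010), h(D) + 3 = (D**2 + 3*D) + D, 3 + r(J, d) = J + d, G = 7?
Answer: 18630/7 ≈ 2661.4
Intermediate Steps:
r(J, d) = -3 + J + d (r(J, d) = -3 + (J + d) = -3 + J + d)
h(D) = -3 + D**2 + 4*D (h(D) = -3 + ((D**2 + 3*D) + D) = -3 + (D**2 + 4*D) = -3 + D**2 + 4*D)
N = 2070/7 (N = -2 + ((-3 + 7**2 + 4*7) - 1*(-2010))/7 = -2 + ((-3 + 49 + 28) + 2010)/7 = -2 + (74 + 2010)/7 = -2 + (1/7)*2084 = -2 + 2084/7 = 2070/7 ≈ 295.71)
N*(0 + r(2, 4))**2 = 2070*(0 + (-3 + 2 + 4))**2/7 = 2070*(0 + 3)**2/7 = (2070/7)*3**2 = (2070/7)*9 = 18630/7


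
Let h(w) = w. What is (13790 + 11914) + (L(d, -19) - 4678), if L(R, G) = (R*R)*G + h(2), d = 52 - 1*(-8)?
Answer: -47372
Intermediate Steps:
d = 60 (d = 52 + 8 = 60)
L(R, G) = 2 + G*R² (L(R, G) = (R*R)*G + 2 = R²*G + 2 = G*R² + 2 = 2 + G*R²)
(13790 + 11914) + (L(d, -19) - 4678) = (13790 + 11914) + ((2 - 19*60²) - 4678) = 25704 + ((2 - 19*3600) - 4678) = 25704 + ((2 - 68400) - 4678) = 25704 + (-68398 - 4678) = 25704 - 73076 = -47372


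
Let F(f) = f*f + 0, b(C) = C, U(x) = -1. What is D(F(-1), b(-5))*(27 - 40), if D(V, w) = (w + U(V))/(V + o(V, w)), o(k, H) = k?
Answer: 39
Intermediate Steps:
F(f) = f² (F(f) = f² + 0 = f²)
D(V, w) = (-1 + w)/(2*V) (D(V, w) = (w - 1)/(V + V) = (-1 + w)/((2*V)) = (-1 + w)*(1/(2*V)) = (-1 + w)/(2*V))
D(F(-1), b(-5))*(27 - 40) = ((-1 - 5)/(2*((-1)²)))*(27 - 40) = ((½)*(-6)/1)*(-13) = ((½)*1*(-6))*(-13) = -3*(-13) = 39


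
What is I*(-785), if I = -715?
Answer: 561275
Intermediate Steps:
I*(-785) = -715*(-785) = 561275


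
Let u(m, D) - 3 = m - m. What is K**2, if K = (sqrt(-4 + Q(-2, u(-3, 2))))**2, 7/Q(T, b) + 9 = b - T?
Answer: 529/16 ≈ 33.063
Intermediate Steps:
u(m, D) = 3 (u(m, D) = 3 + (m - m) = 3 + 0 = 3)
Q(T, b) = 7/(-9 + b - T) (Q(T, b) = 7/(-9 + (b - T)) = 7/(-9 + b - T))
K = -23/4 (K = (sqrt(-4 + 7/(-9 + 3 - 1*(-2))))**2 = (sqrt(-4 + 7/(-9 + 3 + 2)))**2 = (sqrt(-4 + 7/(-4)))**2 = (sqrt(-4 + 7*(-1/4)))**2 = (sqrt(-4 - 7/4))**2 = (sqrt(-23/4))**2 = (I*sqrt(23)/2)**2 = -23/4 ≈ -5.7500)
K**2 = (-23/4)**2 = 529/16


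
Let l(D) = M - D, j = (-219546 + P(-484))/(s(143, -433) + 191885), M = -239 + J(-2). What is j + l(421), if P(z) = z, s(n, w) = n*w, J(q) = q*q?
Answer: -42738863/64983 ≈ -657.69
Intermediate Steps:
J(q) = q**2
M = -235 (M = -239 + (-2)**2 = -239 + 4 = -235)
j = -110015/64983 (j = (-219546 - 484)/(143*(-433) + 191885) = -220030/(-61919 + 191885) = -220030/129966 = -220030*1/129966 = -110015/64983 ≈ -1.6930)
l(D) = -235 - D
j + l(421) = -110015/64983 + (-235 - 1*421) = -110015/64983 + (-235 - 421) = -110015/64983 - 656 = -42738863/64983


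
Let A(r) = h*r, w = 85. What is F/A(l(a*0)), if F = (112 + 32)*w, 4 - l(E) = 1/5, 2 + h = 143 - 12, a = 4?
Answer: 20400/817 ≈ 24.969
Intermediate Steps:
h = 129 (h = -2 + (143 - 12) = -2 + 131 = 129)
l(E) = 19/5 (l(E) = 4 - 1/5 = 4 - 1*⅕ = 4 - ⅕ = 19/5)
A(r) = 129*r
F = 12240 (F = (112 + 32)*85 = 144*85 = 12240)
F/A(l(a*0)) = 12240/((129*(19/5))) = 12240/(2451/5) = 12240*(5/2451) = 20400/817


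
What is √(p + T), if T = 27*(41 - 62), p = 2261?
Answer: 11*√14 ≈ 41.158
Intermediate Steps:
T = -567 (T = 27*(-21) = -567)
√(p + T) = √(2261 - 567) = √1694 = 11*√14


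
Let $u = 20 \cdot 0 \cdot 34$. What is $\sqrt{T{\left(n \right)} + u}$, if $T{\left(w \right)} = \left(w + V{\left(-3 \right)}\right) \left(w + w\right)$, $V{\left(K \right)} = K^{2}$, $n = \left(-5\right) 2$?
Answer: $2 \sqrt{5} \approx 4.4721$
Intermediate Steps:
$n = -10$
$u = 0$ ($u = 0 \cdot 34 = 0$)
$T{\left(w \right)} = 2 w \left(9 + w\right)$ ($T{\left(w \right)} = \left(w + \left(-3\right)^{2}\right) \left(w + w\right) = \left(w + 9\right) 2 w = \left(9 + w\right) 2 w = 2 w \left(9 + w\right)$)
$\sqrt{T{\left(n \right)} + u} = \sqrt{2 \left(-10\right) \left(9 - 10\right) + 0} = \sqrt{2 \left(-10\right) \left(-1\right) + 0} = \sqrt{20 + 0} = \sqrt{20} = 2 \sqrt{5}$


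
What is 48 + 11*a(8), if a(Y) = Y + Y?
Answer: 224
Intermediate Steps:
a(Y) = 2*Y
48 + 11*a(8) = 48 + 11*(2*8) = 48 + 11*16 = 48 + 176 = 224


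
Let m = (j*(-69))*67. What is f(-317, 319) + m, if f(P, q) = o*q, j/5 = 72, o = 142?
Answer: -1618982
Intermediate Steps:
j = 360 (j = 5*72 = 360)
f(P, q) = 142*q
m = -1664280 (m = (360*(-69))*67 = -24840*67 = -1664280)
f(-317, 319) + m = 142*319 - 1664280 = 45298 - 1664280 = -1618982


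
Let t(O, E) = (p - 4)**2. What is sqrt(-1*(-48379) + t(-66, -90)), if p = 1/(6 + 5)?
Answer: 2*sqrt(1463927)/11 ≈ 219.99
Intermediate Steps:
p = 1/11 ≈ 0.090909
t(O, E) = 1849/121 (t(O, E) = (1/11 - 4)**2 = (-43/11)**2 = 1849/121)
sqrt(-1*(-48379) + t(-66, -90)) = sqrt(-1*(-48379) + 1849/121) = sqrt(48379 + 1849/121) = sqrt(5855708/121) = 2*sqrt(1463927)/11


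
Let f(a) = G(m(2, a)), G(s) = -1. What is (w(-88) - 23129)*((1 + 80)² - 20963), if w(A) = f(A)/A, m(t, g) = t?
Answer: 14656562551/44 ≈ 3.3310e+8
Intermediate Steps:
f(a) = -1
w(A) = -1/A
(w(-88) - 23129)*((1 + 80)² - 20963) = (-1/(-88) - 23129)*((1 + 80)² - 20963) = (-1*(-1/88) - 23129)*(81² - 20963) = (1/88 - 23129)*(6561 - 20963) = -2035351/88*(-14402) = 14656562551/44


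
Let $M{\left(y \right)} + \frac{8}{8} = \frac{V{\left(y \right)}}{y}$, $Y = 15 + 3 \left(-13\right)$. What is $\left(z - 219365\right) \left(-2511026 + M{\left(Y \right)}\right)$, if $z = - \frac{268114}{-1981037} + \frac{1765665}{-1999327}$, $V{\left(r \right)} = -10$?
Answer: $\frac{396674109835785051839233}{720134684018} \approx 5.5083 \cdot 10^{11}$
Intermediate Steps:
$Y = -24$ ($Y = 15 - 39 = -24$)
$z = - \frac{269254557757}{360067342009}$ ($z = \left(-268114\right) \left(- \frac{1}{1981037}\right) + 1765665 \left(- \frac{1}{1999327}\right) = \frac{268114}{1981037} - \frac{160515}{181757} = - \frac{269254557757}{360067342009} \approx -0.74779$)
$M{\left(y \right)} = -1 - \frac{10}{y}$
$\left(z - 219365\right) \left(-2511026 + M{\left(Y \right)}\right) = \left(- \frac{269254557757}{360067342009} - 219365\right) \left(-2511026 + \frac{-10 - -24}{-24}\right) = - \frac{78986441734362042 \left(-2511026 - \frac{-10 + 24}{24}\right)}{360067342009} = - \frac{78986441734362042 \left(-2511026 - \frac{7}{12}\right)}{360067342009} = \left(- \frac{78986441734362042}{360067342009}\right) \left(- \frac{30132319}{12}\right) = \frac{396674109835785051839233}{720134684018}$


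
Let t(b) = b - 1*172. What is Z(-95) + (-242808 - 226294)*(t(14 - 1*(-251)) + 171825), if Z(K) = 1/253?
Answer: -20403710641907/253 ≈ -8.0647e+10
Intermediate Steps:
t(b) = -172 + b (t(b) = b - 172 = -172 + b)
Z(K) = 1/253
Z(-95) + (-242808 - 226294)*(t(14 - 1*(-251)) + 171825) = 1/253 + (-242808 - 226294)*((-172 + (14 - 1*(-251))) + 171825) = 1/253 - 469102*((-172 + (14 + 251)) + 171825) = 1/253 - 469102*((-172 + 265) + 171825) = 1/253 - 469102*(93 + 171825) = 1/253 - 469102*171918 = 1/253 - 80647077636 = -20403710641907/253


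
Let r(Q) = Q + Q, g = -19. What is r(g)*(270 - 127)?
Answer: -5434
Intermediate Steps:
r(Q) = 2*Q
r(g)*(270 - 127) = (2*(-19))*(270 - 127) = -38*143 = -5434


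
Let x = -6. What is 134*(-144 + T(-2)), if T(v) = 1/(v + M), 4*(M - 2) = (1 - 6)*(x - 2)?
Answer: -96413/5 ≈ -19283.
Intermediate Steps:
M = 12 (M = 2 + ((1 - 6)*(-6 - 2))/4 = 2 + (-5*(-8))/4 = 2 + (¼)*40 = 2 + 10 = 12)
T(v) = 1/(12 + v) (T(v) = 1/(v + 12) = 1/(12 + v))
134*(-144 + T(-2)) = 134*(-144 + 1/(12 - 2)) = 134*(-144 + 1/10) = 134*(-144 + ⅒) = 134*(-1439/10) = -96413/5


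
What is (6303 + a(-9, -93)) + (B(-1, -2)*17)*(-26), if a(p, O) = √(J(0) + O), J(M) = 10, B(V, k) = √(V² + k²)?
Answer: 6303 - 442*√5 + I*√83 ≈ 5314.7 + 9.1104*I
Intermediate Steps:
a(p, O) = √(10 + O)
(6303 + a(-9, -93)) + (B(-1, -2)*17)*(-26) = (6303 + √(10 - 93)) + (√((-1)² + (-2)²)*17)*(-26) = (6303 + √(-83)) + (√(1 + 4)*17)*(-26) = (6303 + I*√83) + (√5*17)*(-26) = (6303 + I*√83) + (17*√5)*(-26) = (6303 + I*√83) - 442*√5 = 6303 - 442*√5 + I*√83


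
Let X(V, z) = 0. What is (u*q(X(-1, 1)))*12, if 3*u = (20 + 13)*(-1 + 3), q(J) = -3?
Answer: -792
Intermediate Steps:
u = 22 (u = ((20 + 13)*(-1 + 3))/3 = (33*2)/3 = (⅓)*66 = 22)
(u*q(X(-1, 1)))*12 = (22*(-3))*12 = -66*12 = -792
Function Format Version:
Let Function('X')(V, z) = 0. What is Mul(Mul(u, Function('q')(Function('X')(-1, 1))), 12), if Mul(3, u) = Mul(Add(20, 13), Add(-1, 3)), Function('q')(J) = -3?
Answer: -792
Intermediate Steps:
u = 22 (u = Mul(Rational(1, 3), Mul(Add(20, 13), Add(-1, 3))) = Mul(Rational(1, 3), Mul(33, 2)) = Mul(Rational(1, 3), 66) = 22)
Mul(Mul(u, Function('q')(Function('X')(-1, 1))), 12) = Mul(Mul(22, -3), 12) = Mul(-66, 12) = -792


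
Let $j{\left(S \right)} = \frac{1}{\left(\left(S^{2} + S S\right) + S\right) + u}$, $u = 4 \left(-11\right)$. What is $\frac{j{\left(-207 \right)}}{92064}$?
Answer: $\frac{1}{7866592608} \approx 1.2712 \cdot 10^{-10}$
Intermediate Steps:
$u = -44$
$j{\left(S \right)} = \frac{1}{-44 + S + 2 S^{2}}$ ($j{\left(S \right)} = \frac{1}{\left(\left(S^{2} + S S\right) + S\right) - 44} = \frac{1}{\left(\left(S^{2} + S^{2}\right) + S\right) - 44} = \frac{1}{\left(2 S^{2} + S\right) - 44} = \frac{1}{\left(S + 2 S^{2}\right) - 44} = \frac{1}{-44 + S + 2 S^{2}}$)
$\frac{j{\left(-207 \right)}}{92064} = \frac{1}{\left(-44 - 207 + 2 \left(-207\right)^{2}\right) 92064} = \frac{1}{-44 - 207 + 2 \cdot 42849} \cdot \frac{1}{92064} = \frac{1}{-44 - 207 + 85698} \cdot \frac{1}{92064} = \frac{1}{85447} \cdot \frac{1}{92064} = \frac{1}{7866592608}$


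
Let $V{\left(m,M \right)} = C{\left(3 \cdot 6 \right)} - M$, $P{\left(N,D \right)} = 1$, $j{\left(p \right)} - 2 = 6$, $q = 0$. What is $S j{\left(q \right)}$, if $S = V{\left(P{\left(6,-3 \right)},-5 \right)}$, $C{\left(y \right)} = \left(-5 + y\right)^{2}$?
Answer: $1392$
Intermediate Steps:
$j{\left(p \right)} = 8$ ($j{\left(p \right)} = 2 + 6 = 8$)
$V{\left(m,M \right)} = 169 - M$ ($V{\left(m,M \right)} = \left(-5 + 3 \cdot 6\right)^{2} - M = \left(-5 + 18\right)^{2} - M = 13^{2} - M = 169 - M$)
$S = 174$ ($S = 169 - -5 = 169 + 5 = 174$)
$S j{\left(q \right)} = 174 \cdot 8 = 1392$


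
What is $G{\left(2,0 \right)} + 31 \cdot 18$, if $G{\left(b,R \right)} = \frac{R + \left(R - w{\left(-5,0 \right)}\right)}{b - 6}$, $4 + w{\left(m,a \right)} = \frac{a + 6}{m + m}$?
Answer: $\frac{11137}{20} \approx 556.85$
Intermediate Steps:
$w{\left(m,a \right)} = -4 + \frac{6 + a}{2 m}$ ($w{\left(m,a \right)} = -4 + \frac{a + 6}{m + m} = -4 + \frac{6 + a}{2 m}$)
$G{\left(b,R \right)} = \frac{\frac{23}{5} + 2 R}{-6 + b}$ ($G{\left(b,R \right)} = \frac{R + \left(R - \frac{6 + 0 - -40}{2 \left(-5\right)}\right)}{b - 6} = \frac{R + \left(R - \frac{1}{2} \left(- \frac{1}{5}\right) \left(6 + 0 + 40\right)\right)}{-6 + b} = \frac{R + \left(R - \frac{1}{2} \left(- \frac{1}{5}\right) 46\right)}{-6 + b} = \frac{R + \left(R - - \frac{23}{5}\right)}{-6 + b} = \frac{R + \left(R + \frac{23}{5}\right)}{-6 + b} = \frac{R + \left(\frac{23}{5} + R\right)}{-6 + b} = \frac{\frac{23}{5} + 2 R}{-6 + b}$)
$G{\left(2,0 \right)} + 31 \cdot 18 = \frac{23 + 10 \cdot 0}{5 \left(-6 + 2\right)} + 31 \cdot 18 = \frac{23 + 0}{5 \left(-4\right)} + 558 = \frac{1}{5} \left(- \frac{1}{4}\right) 23 + 558 = - \frac{23}{20} + 558 = \frac{11137}{20}$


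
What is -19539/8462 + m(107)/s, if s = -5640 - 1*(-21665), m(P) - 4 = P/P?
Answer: -62614033/27120710 ≈ -2.3087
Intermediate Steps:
m(P) = 5 (m(P) = 4 + P/P = 4 + 1 = 5)
s = 16025 (s = -5640 + 21665 = 16025)
-19539/8462 + m(107)/s = -19539/8462 + 5/16025 = -19539*1/8462 + 5*(1/16025) = -19539/8462 + 1/3205 = -62614033/27120710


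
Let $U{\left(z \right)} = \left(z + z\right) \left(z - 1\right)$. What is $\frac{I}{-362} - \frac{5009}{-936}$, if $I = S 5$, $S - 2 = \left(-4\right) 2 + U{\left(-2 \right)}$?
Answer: $\frac{892589}{169416} \approx 5.2686$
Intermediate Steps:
$U{\left(z \right)} = 2 z \left(-1 + z\right)$
$S = 6$ ($S = 2 - \left(8 + 4 \left(-1 - 2\right)\right) = 2 - \left(8 + 4 \left(-3\right)\right) = 2 + \left(-8 + 12\right) = 2 + 4 = 6$)
$I = 30$ ($I = 6 \cdot 5 = 30$)
$\frac{I}{-362} - \frac{5009}{-936} = \frac{30}{-362} - \frac{5009}{-936} = 30 \left(- \frac{1}{362}\right) - - \frac{5009}{936} = - \frac{15}{181} + \frac{5009}{936} = \frac{892589}{169416}$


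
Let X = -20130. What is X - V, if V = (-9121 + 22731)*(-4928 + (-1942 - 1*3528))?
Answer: 141496650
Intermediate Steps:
V = -141516780 (V = 13610*(-4928 + (-1942 - 3528)) = 13610*(-4928 - 5470) = 13610*(-10398) = -141516780)
X - V = -20130 - 1*(-141516780) = -20130 + 141516780 = 141496650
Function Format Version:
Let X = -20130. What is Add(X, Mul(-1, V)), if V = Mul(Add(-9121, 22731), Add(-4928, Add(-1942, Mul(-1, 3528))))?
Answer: 141496650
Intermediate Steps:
V = -141516780 (V = Mul(13610, Add(-4928, Add(-1942, -3528))) = Mul(13610, Add(-4928, -5470)) = Mul(13610, -10398) = -141516780)
Add(X, Mul(-1, V)) = Add(-20130, Mul(-1, -141516780)) = Add(-20130, 141516780) = 141496650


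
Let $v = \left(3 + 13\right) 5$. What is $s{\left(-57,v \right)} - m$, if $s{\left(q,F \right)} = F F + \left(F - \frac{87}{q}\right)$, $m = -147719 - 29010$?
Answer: $\frac{3481000}{19} \approx 1.8321 \cdot 10^{5}$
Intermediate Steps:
$m = -176729$ ($m = -147719 - 29010 = -176729$)
$v = 80$ ($v = 16 \cdot 5 = 80$)
$s{\left(q,F \right)} = F + F^{2} - \frac{87}{q}$ ($s{\left(q,F \right)} = F^{2} + \left(F - \frac{87}{q}\right) = F + F^{2} - \frac{87}{q}$)
$s{\left(-57,v \right)} - m = \left(80 + 80^{2} - \frac{87}{-57}\right) - -176729 = \left(80 + 6400 - - \frac{29}{19}\right) + 176729 = \left(80 + 6400 + \frac{29}{19}\right) + 176729 = \frac{123149}{19} + 176729 = \frac{3481000}{19}$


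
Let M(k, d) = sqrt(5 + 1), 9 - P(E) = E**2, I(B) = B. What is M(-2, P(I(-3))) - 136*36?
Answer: -4896 + sqrt(6) ≈ -4893.5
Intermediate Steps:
P(E) = 9 - E**2
M(k, d) = sqrt(6)
M(-2, P(I(-3))) - 136*36 = sqrt(6) - 136*36 = sqrt(6) - 4896 = -4896 + sqrt(6)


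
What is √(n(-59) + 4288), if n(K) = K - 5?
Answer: 8*√66 ≈ 64.992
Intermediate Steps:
n(K) = -5 + K
√(n(-59) + 4288) = √((-5 - 59) + 4288) = √(-64 + 4288) = √4224 = 8*√66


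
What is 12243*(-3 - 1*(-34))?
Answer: 379533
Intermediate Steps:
12243*(-3 - 1*(-34)) = 12243*(-3 + 34) = 12243*31 = 379533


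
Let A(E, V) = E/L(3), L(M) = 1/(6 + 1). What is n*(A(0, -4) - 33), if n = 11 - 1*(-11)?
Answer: -726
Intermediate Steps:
n = 22 (n = 11 + 11 = 22)
L(M) = ⅐ (L(M) = 1/7 = ⅐)
A(E, V) = 7*E (A(E, V) = E/(⅐) = E*7 = 7*E)
n*(A(0, -4) - 33) = 22*(7*0 - 33) = 22*(0 - 33) = 22*(-33) = -726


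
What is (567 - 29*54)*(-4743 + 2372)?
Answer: 2368629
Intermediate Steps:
(567 - 29*54)*(-4743 + 2372) = (567 - 1566)*(-2371) = -999*(-2371) = 2368629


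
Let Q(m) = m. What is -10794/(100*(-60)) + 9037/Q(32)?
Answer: 1136821/4000 ≈ 284.21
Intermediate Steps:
-10794/(100*(-60)) + 9037/Q(32) = -10794/(100*(-60)) + 9037/32 = -10794/(-6000) + 9037*(1/32) = -10794*(-1/6000) + 9037/32 = 1799/1000 + 9037/32 = 1136821/4000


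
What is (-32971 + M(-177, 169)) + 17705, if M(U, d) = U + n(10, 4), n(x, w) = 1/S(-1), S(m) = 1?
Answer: -15442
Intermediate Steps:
n(x, w) = 1 (n(x, w) = 1/1 = 1)
M(U, d) = 1 + U (M(U, d) = U + 1 = 1 + U)
(-32971 + M(-177, 169)) + 17705 = (-32971 + (1 - 177)) + 17705 = (-32971 - 176) + 17705 = -33147 + 17705 = -15442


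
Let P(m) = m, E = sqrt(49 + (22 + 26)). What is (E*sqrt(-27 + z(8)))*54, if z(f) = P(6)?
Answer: 54*I*sqrt(2037) ≈ 2437.2*I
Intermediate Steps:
E = sqrt(97) (E = sqrt(49 + 48) = sqrt(97) ≈ 9.8489)
z(f) = 6
(E*sqrt(-27 + z(8)))*54 = (sqrt(97)*sqrt(-27 + 6))*54 = (sqrt(97)*sqrt(-21))*54 = (sqrt(97)*(I*sqrt(21)))*54 = (I*sqrt(2037))*54 = 54*I*sqrt(2037)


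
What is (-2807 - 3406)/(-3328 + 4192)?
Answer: -2071/288 ≈ -7.1910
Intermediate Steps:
(-2807 - 3406)/(-3328 + 4192) = -6213/864 = -6213*1/864 = -2071/288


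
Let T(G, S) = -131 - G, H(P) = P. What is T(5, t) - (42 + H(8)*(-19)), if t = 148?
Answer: -26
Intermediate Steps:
T(5, t) - (42 + H(8)*(-19)) = (-131 - 1*5) - (42 + 8*(-19)) = (-131 - 5) - (42 - 152) = -136 - 1*(-110) = -136 + 110 = -26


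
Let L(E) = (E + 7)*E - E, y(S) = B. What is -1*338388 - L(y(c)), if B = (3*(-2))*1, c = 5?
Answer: -338388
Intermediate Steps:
B = -6 (B = -6*1 = -6)
y(S) = -6
L(E) = -E + E*(7 + E) (L(E) = (7 + E)*E - E = E*(7 + E) - E = -E + E*(7 + E))
-1*338388 - L(y(c)) = -1*338388 - (-6)*(6 - 6) = -338388 - (-6)*0 = -338388 - 1*0 = -338388 + 0 = -338388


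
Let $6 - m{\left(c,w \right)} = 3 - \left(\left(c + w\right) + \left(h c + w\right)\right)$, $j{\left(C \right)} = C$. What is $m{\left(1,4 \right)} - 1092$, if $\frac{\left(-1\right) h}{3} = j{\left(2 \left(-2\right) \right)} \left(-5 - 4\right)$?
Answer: $-1188$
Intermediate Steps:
$h = -108$ ($h = - 3 \cdot 2 \left(-2\right) \left(-5 - 4\right) = - 3 \left(\left(-4\right) \left(-9\right)\right) = \left(-3\right) 36 = -108$)
$m{\left(c,w \right)} = 3 - 107 c + 2 w$ ($m{\left(c,w \right)} = 6 - \left(3 - \left(\left(c + w\right) - \left(- w + 108 c\right)\right)\right) = 6 - \left(3 - \left(- 107 c + 2 w\right)\right) = 6 - \left(3 + \left(- 2 w + 107 c\right)\right) = 6 - \left(3 - 2 w + 107 c\right) = 3 - 107 c + 2 w$)
$m{\left(1,4 \right)} - 1092 = \left(3 - 107 + 2 \cdot 4\right) - 1092 = \left(3 - 107 + 8\right) - 1092 = -96 - 1092 = -1188$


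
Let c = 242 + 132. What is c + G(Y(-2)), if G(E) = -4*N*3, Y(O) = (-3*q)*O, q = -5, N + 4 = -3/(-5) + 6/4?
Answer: 1984/5 ≈ 396.80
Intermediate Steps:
N = -19/10 (N = -4 + (-3/(-5) + 6/4) = -4 + (-3*(-⅕) + 6*(¼)) = -4 + (⅗ + 3/2) = -4 + 21/10 = -19/10 ≈ -1.9000)
Y(O) = 15*O (Y(O) = (-3*(-5))*O = 15*O)
G(E) = 114/5 (G(E) = -4*(-19/10)*3 = (38/5)*3 = 114/5)
c = 374
c + G(Y(-2)) = 374 + 114/5 = 1984/5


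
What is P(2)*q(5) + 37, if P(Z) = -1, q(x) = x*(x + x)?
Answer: -13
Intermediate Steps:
q(x) = 2*x² (q(x) = x*(2*x) = 2*x²)
P(2)*q(5) + 37 = -2*5² + 37 = -2*25 + 37 = -1*50 + 37 = -50 + 37 = -13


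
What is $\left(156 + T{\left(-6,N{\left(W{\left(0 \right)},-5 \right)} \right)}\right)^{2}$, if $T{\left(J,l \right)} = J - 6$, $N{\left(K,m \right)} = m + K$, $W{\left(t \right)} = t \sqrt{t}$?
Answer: $20736$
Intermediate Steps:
$W{\left(t \right)} = t^{\frac{3}{2}}$
$N{\left(K,m \right)} = K + m$
$T{\left(J,l \right)} = -6 + J$ ($T{\left(J,l \right)} = J - 6 = -6 + J$)
$\left(156 + T{\left(-6,N{\left(W{\left(0 \right)},-5 \right)} \right)}\right)^{2} = \left(156 - 12\right)^{2} = 144^{2} = 20736$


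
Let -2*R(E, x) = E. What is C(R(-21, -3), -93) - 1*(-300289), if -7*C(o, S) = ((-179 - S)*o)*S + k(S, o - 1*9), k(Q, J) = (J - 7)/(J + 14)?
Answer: 62559375/217 ≈ 2.8829e+5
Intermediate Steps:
R(E, x) = -E/2
k(Q, J) = (-7 + J)/(14 + J)
C(o, S) = -(-16 + o)/(7*(5 + o)) - S*o*(-179 - S)/7 (C(o, S) = -(((-179 - S)*o)*S + (-7 + (o - 1*9))/(14 + (o - 1*9)))/7 = -((o*(-179 - S))*S + (-7 + (o - 9))/(14 + (o - 9)))/7 = -(S*o*(-179 - S) + (-7 + (-9 + o))/(14 + (-9 + o)))/7 = -(S*o*(-179 - S) + (-16 + o)/(5 + o))/7 = -((-16 + o)/(5 + o) + S*o*(-179 - S))/7 = -(-16 + o)/(7*(5 + o)) - S*o*(-179 - S)/7)
C(R(-21, -3), -93) - 1*(-300289) = (16 - (-1)*(-21)/2 - 93*(-½*(-21))*(5 - ½*(-21))*(179 - 93))/(7*(5 - ½*(-21))) - 1*(-300289) = (16 - 1*21/2 - 93*21/2*(5 + 21/2)*86)/(7*(5 + 21/2)) + 300289 = (16 - 21/2 - 93*21/2*31/2*86)/(7*(31/2)) + 300289 = (⅐)*(2/31)*(16 - 21/2 - 2603349/2) + 300289 = (⅐)*(2/31)*(-1301669) + 300289 = -2603338/217 + 300289 = 62559375/217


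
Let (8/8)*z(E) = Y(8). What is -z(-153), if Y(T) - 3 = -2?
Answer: -1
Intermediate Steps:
Y(T) = 1 (Y(T) = 3 - 2 = 1)
z(E) = 1
-z(-153) = -1*1 = -1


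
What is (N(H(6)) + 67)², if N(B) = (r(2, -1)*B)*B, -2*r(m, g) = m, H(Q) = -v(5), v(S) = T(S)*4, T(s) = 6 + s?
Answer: 3493161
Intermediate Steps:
v(S) = 24 + 4*S (v(S) = (6 + S)*4 = 24 + 4*S)
H(Q) = -44 (H(Q) = -(24 + 4*5) = -(24 + 20) = -1*44 = -44)
r(m, g) = -m/2
N(B) = -B² (N(B) = ((-½*2)*B)*B = (-B)*B = -B²)
(N(H(6)) + 67)² = (-1*(-44)² + 67)² = (-1*1936 + 67)² = (-1936 + 67)² = (-1869)² = 3493161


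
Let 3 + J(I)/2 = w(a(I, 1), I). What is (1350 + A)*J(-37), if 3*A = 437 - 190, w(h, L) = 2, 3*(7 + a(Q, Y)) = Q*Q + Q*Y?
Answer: -8594/3 ≈ -2864.7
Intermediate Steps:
a(Q, Y) = -7 + Q**2/3 + Q*Y/3 (a(Q, Y) = -7 + (Q*Q + Q*Y)/3 = -7 + (Q**2 + Q*Y)/3 = -7 + (Q**2/3 + Q*Y/3) = -7 + Q**2/3 + Q*Y/3)
J(I) = -2 (J(I) = -6 + 2*2 = -6 + 4 = -2)
A = 247/3 (A = (437 - 190)/3 = (1/3)*247 = 247/3 ≈ 82.333)
(1350 + A)*J(-37) = (1350 + 247/3)*(-2) = (4297/3)*(-2) = -8594/3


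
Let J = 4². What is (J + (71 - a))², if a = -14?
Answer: 10201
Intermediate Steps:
J = 16
(J + (71 - a))² = (16 + (71 - 1*(-14)))² = (16 + (71 + 14))² = (16 + 85)² = 101² = 10201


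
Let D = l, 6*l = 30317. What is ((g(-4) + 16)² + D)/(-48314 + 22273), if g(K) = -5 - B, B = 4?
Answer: -30611/156246 ≈ -0.19592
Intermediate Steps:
g(K) = -9 (g(K) = -5 - 1*4 = -5 - 4 = -9)
l = 30317/6 (l = (⅙)*30317 = 30317/6 ≈ 5052.8)
D = 30317/6 ≈ 5052.8
((g(-4) + 16)² + D)/(-48314 + 22273) = ((-9 + 16)² + 30317/6)/(-48314 + 22273) = (7² + 30317/6)/(-26041) = (49 + 30317/6)*(-1/26041) = (30611/6)*(-1/26041) = -30611/156246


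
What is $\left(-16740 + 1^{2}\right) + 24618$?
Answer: $7879$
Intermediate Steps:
$\left(-16740 + 1^{2}\right) + 24618 = \left(-16740 + 1\right) + 24618 = -16739 + 24618 = 7879$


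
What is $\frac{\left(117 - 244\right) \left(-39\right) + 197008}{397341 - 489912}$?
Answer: $- \frac{201961}{92571} \approx -2.1817$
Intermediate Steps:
$\frac{\left(117 - 244\right) \left(-39\right) + 197008}{397341 - 489912} = \frac{\left(-127\right) \left(-39\right) + 197008}{-92571} = \left(4953 + 197008\right) \left(- \frac{1}{92571}\right) = 201961 \left(- \frac{1}{92571}\right) = - \frac{201961}{92571}$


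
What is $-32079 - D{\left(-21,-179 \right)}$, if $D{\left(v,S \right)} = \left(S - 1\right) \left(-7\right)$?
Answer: $-33339$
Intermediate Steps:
$D{\left(v,S \right)} = 7 - 7 S$ ($D{\left(v,S \right)} = \left(-1 + S\right) \left(-7\right) = 7 - 7 S$)
$-32079 - D{\left(-21,-179 \right)} = -32079 - \left(7 - -1253\right) = -32079 - \left(7 + 1253\right) = -32079 - 1260 = -33339$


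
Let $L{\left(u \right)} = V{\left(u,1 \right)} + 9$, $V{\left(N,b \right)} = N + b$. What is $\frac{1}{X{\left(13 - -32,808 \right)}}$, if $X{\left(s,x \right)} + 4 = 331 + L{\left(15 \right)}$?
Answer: $\frac{1}{352} \approx 0.0028409$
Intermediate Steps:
$L{\left(u \right)} = 10 + u$ ($L{\left(u \right)} = \left(u + 1\right) + 9 = \left(1 + u\right) + 9 = 10 + u$)
$X{\left(s,x \right)} = 352$ ($X{\left(s,x \right)} = -4 + \left(331 + \left(10 + 15\right)\right) = -4 + \left(331 + 25\right) = -4 + 356 = 352$)
$\frac{1}{X{\left(13 - -32,808 \right)}} = \frac{1}{352}$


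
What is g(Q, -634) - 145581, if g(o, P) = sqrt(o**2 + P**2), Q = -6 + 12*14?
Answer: -145581 + 10*sqrt(4282) ≈ -1.4493e+5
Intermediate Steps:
Q = 162 (Q = -6 + 168 = 162)
g(o, P) = sqrt(P**2 + o**2)
g(Q, -634) - 145581 = sqrt((-634)**2 + 162**2) - 145581 = sqrt(401956 + 26244) - 145581 = sqrt(428200) - 145581 = 10*sqrt(4282) - 145581 = -145581 + 10*sqrt(4282)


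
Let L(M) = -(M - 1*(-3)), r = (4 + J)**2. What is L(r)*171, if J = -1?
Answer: -2052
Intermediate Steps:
r = 9 (r = (4 - 1)**2 = 3**2 = 9)
L(M) = -3 - M (L(M) = -(M + 3) = -(3 + M) = -3 - M)
L(r)*171 = (-3 - 1*9)*171 = (-3 - 9)*171 = -12*171 = -2052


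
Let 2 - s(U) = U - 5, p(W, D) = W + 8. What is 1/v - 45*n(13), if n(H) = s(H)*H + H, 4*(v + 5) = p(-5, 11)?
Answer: 49721/17 ≈ 2924.8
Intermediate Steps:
p(W, D) = 8 + W
s(U) = 7 - U (s(U) = 2 - (U - 5) = 2 - (-5 + U) = 2 + (5 - U) = 7 - U)
v = -17/4 (v = -5 + (8 - 5)/4 = -5 + (1/4)*3 = -5 + 3/4 = -17/4 ≈ -4.2500)
n(H) = H + H*(7 - H) (n(H) = (7 - H)*H + H = H*(7 - H) + H = H + H*(7 - H))
1/v - 45*n(13) = 1/(-17/4) - 585*(8 - 1*13) = -4/17 - 585*(8 - 13) = -4/17 - 585*(-5) = -4/17 - 45*(-65) = -4/17 + 2925 = 49721/17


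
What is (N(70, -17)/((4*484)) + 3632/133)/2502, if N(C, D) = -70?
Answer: 3511121/322117488 ≈ 0.010900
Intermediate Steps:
(N(70, -17)/((4*484)) + 3632/133)/2502 = (-70/(4*484) + 3632/133)/2502 = (-70/1936 + 3632*(1/133))*(1/2502) = (-70*1/1936 + 3632/133)*(1/2502) = (-35/968 + 3632/133)*(1/2502) = (3511121/128744)*(1/2502) = 3511121/322117488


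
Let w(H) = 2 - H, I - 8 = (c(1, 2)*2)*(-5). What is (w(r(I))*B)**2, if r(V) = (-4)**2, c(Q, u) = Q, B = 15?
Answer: 44100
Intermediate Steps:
I = -2 (I = 8 + (1*2)*(-5) = 8 + 2*(-5) = 8 - 10 = -2)
r(V) = 16
(w(r(I))*B)**2 = ((2 - 1*16)*15)**2 = ((2 - 16)*15)**2 = (-14*15)**2 = (-210)**2 = 44100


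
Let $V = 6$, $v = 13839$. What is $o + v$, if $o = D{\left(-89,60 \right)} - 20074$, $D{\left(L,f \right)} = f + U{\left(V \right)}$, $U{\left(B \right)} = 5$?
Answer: $-6170$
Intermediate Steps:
$D{\left(L,f \right)} = 5 + f$ ($D{\left(L,f \right)} = f + 5 = 5 + f$)
$o = -20009$ ($o = \left(5 + 60\right) - 20074 = 65 - 20074 = -20009$)
$o + v = -20009 + 13839 = -6170$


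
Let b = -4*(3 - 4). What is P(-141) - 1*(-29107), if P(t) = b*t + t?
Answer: 28402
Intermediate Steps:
b = 4 (b = -4*(-1) = 4)
P(t) = 5*t (P(t) = 4*t + t = 5*t)
P(-141) - 1*(-29107) = 5*(-141) - 1*(-29107) = -705 + 29107 = 28402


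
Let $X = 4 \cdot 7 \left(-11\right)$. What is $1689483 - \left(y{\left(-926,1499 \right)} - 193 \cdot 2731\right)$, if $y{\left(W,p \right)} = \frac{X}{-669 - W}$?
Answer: $\frac{569657770}{257} \approx 2.2166 \cdot 10^{6}$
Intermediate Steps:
$X = -308$ ($X = 28 \left(-11\right) = -308$)
$y{\left(W,p \right)} = - \frac{308}{-669 - W}$
$1689483 - \left(y{\left(-926,1499 \right)} - 193 \cdot 2731\right) = 1689483 - \left(\frac{308}{669 - 926} - 193 \cdot 2731\right) = 1689483 - \left(\frac{308}{-257} - 527083\right) = 1689483 - \left(308 \left(- \frac{1}{257}\right) - 527083\right) = 1689483 - \left(- \frac{308}{257} - 527083\right) = 1689483 - - \frac{135460639}{257} = 1689483 + \frac{135460639}{257} = \frac{569657770}{257}$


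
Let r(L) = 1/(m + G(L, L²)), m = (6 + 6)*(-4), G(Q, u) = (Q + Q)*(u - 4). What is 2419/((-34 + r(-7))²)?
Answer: 1111975596/531440809 ≈ 2.0924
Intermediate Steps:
G(Q, u) = 2*Q*(-4 + u) (G(Q, u) = (2*Q)*(-4 + u) = 2*Q*(-4 + u))
m = -48 (m = 12*(-4) = -48)
r(L) = 1/(-48 + 2*L*(-4 + L²))
2419/((-34 + r(-7))²) = 2419/((-34 + 1/(2*(-24 - 7*(-4 + (-7)²))))²) = 2419/((-34 + 1/(2*(-24 - 7*(-4 + 49))))²) = 2419/((-34 + 1/(2*(-24 - 7*45)))²) = 2419/((-34 + 1/(2*(-24 - 315)))²) = 2419/((-34 + (½)/(-339))²) = 2419/((-34 + (½)*(-1/339))²) = 2419/((-34 - 1/678)²) = 2419/((-23053/678)²) = 2419/(531440809/459684) = 2419*(459684/531440809) = 1111975596/531440809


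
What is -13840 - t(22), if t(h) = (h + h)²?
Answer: -15776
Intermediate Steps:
t(h) = 4*h² (t(h) = (2*h)² = 4*h²)
-13840 - t(22) = -13840 - 4*22² = -13840 - 4*484 = -13840 - 1*1936 = -13840 - 1936 = -15776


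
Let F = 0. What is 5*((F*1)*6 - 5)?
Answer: -25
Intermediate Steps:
5*((F*1)*6 - 5) = 5*((0*1)*6 - 5) = 5*(0*6 - 5) = 5*(0 - 5) = 5*(-5) = -25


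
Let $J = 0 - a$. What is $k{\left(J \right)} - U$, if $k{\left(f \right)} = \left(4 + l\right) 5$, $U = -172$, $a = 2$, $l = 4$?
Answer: $212$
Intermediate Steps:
$J = -2$ ($J = 0 - 2 = -2$)
$k{\left(f \right)} = 40$ ($k{\left(f \right)} = \left(4 + 4\right) 5 = 8 \cdot 5 = 40$)
$k{\left(J \right)} - U = 40 - -172 = 40 + 172 = 212$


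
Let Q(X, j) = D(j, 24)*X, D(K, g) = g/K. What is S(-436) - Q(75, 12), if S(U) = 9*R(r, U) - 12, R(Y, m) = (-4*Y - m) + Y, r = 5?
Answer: 3627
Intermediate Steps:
R(Y, m) = -m - 3*Y (R(Y, m) = (-m - 4*Y) + Y = -m - 3*Y)
Q(X, j) = 24*X/j (Q(X, j) = (24/j)*X = 24*X/j)
S(U) = -147 - 9*U (S(U) = 9*(-U - 3*5) - 12 = 9*(-U - 15) - 12 = 9*(-15 - U) - 12 = (-135 - 9*U) - 12 = -147 - 9*U)
S(-436) - Q(75, 12) = (-147 - 9*(-436)) - 24*75/12 = (-147 + 3924) - 24*75/12 = 3777 - 1*150 = 3777 - 150 = 3627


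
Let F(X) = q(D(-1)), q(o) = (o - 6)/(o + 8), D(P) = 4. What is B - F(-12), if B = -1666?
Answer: -9995/6 ≈ -1665.8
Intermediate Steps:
q(o) = (-6 + o)/(8 + o)
F(X) = -⅙ (F(X) = (-6 + 4)/(8 + 4) = -2/12 = (1/12)*(-2) = -⅙)
B - F(-12) = -1666 - 1*(-⅙) = -1666 + ⅙ = -9995/6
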